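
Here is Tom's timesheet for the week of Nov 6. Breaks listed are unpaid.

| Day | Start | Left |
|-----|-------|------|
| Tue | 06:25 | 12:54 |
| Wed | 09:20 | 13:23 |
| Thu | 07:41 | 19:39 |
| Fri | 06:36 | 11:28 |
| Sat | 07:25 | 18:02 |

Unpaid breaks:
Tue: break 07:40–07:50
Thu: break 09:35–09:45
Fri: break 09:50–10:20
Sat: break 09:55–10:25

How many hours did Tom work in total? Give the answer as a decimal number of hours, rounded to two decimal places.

Tue: 06:25–12:54 = 6 h 29 min; less 10 min break → 6 h 19 min
Wed: 09:20–13:23 = 4 h 3 min
Thu: 07:41–19:39 = 11 h 58 min; less 10 min break → 11 h 48 min
Fri: 06:36–11:28 = 4 h 52 min; less 30 min break → 4 h 22 min
Sat: 07:25–18:02 = 10 h 37 min; less 30 min break → 10 h 7 min
Total: 6 h 19 min + 4 h 3 min + 11 h 48 min + 4 h 22 min + 10 h 7 min = 36 h 39 min.

36.65 hours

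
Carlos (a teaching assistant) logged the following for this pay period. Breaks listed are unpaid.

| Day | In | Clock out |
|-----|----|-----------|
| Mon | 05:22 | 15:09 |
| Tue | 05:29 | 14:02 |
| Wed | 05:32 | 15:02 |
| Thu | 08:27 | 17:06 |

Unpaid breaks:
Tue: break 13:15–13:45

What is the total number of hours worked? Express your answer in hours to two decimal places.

Mon: 05:22–15:09 = 9 h 47 min
Tue: 05:29–14:02 = 8 h 33 min; less 30 min break → 8 h 3 min
Wed: 05:32–15:02 = 9 h 30 min
Thu: 08:27–17:06 = 8 h 39 min
Total: 9 h 47 min + 8 h 3 min + 9 h 30 min + 8 h 39 min = 35 h 59 min.

35.98 hours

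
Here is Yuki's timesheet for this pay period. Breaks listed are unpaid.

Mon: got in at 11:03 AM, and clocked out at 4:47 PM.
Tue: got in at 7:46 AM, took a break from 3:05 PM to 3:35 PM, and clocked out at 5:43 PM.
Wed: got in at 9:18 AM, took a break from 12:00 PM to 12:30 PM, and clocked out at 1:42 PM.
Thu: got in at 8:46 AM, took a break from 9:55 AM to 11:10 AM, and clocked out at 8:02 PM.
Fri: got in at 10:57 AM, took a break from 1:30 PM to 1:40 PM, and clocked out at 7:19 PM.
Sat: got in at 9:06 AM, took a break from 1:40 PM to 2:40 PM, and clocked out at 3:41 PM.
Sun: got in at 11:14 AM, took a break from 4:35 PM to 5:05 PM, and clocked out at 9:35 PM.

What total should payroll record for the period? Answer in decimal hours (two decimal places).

Mon: 11:03 AM–4:47 PM = 5 h 44 min
Tue: 7:46 AM–5:43 PM = 9 h 57 min; less 30 min break → 9 h 27 min
Wed: 9:18 AM–1:42 PM = 4 h 24 min; less 30 min break → 3 h 54 min
Thu: 8:46 AM–8:02 PM = 11 h 16 min; less 75 min break → 10 h 1 min
Fri: 10:57 AM–7:19 PM = 8 h 22 min; less 10 min break → 8 h 12 min
Sat: 9:06 AM–3:41 PM = 6 h 35 min; less 60 min break → 5 h 35 min
Sun: 11:14 AM–9:35 PM = 10 h 21 min; less 30 min break → 9 h 51 min
Total: 5 h 44 min + 9 h 27 min + 3 h 54 min + 10 h 1 min + 8 h 12 min + 5 h 35 min + 9 h 51 min = 52 h 44 min.

52.73 hours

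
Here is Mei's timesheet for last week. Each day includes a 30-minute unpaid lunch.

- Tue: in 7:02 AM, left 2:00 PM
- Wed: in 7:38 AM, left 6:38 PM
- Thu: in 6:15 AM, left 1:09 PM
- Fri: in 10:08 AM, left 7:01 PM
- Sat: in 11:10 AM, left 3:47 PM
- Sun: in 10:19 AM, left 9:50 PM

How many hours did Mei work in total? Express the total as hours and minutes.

Tue: 7:02 AM–2:00 PM = 6 h 58 min; less 30 min break → 6 h 28 min
Wed: 7:38 AM–6:38 PM = 11 h 0 min; less 30 min break → 10 h 30 min
Thu: 6:15 AM–1:09 PM = 6 h 54 min; less 30 min break → 6 h 24 min
Fri: 10:08 AM–7:01 PM = 8 h 53 min; less 30 min break → 8 h 23 min
Sat: 11:10 AM–3:47 PM = 4 h 37 min; less 30 min break → 4 h 7 min
Sun: 10:19 AM–9:50 PM = 11 h 31 min; less 30 min break → 11 h 1 min
Total: 6 h 28 min + 10 h 30 min + 6 h 24 min + 8 h 23 min + 4 h 7 min + 11 h 1 min = 46 h 53 min.

46 h 53 min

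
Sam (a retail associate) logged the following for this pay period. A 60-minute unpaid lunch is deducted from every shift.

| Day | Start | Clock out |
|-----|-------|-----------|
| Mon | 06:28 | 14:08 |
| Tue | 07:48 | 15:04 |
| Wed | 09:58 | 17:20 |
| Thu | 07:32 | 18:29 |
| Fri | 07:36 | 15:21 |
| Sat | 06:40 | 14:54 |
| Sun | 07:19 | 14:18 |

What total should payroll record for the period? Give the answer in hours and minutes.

Mon: 06:28–14:08 = 7 h 40 min; less 60 min break → 6 h 40 min
Tue: 07:48–15:04 = 7 h 16 min; less 60 min break → 6 h 16 min
Wed: 09:58–17:20 = 7 h 22 min; less 60 min break → 6 h 22 min
Thu: 07:32–18:29 = 10 h 57 min; less 60 min break → 9 h 57 min
Fri: 07:36–15:21 = 7 h 45 min; less 60 min break → 6 h 45 min
Sat: 06:40–14:54 = 8 h 14 min; less 60 min break → 7 h 14 min
Sun: 07:19–14:18 = 6 h 59 min; less 60 min break → 5 h 59 min
Total: 6 h 40 min + 6 h 16 min + 6 h 22 min + 9 h 57 min + 6 h 45 min + 7 h 14 min + 5 h 59 min = 49 h 13 min.

49 h 13 min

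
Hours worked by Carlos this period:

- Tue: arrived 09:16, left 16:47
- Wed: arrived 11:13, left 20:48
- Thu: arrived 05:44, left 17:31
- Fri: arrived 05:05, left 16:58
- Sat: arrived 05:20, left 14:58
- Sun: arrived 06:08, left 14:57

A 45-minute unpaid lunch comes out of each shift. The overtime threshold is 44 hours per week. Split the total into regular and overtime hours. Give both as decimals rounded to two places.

Tue: 09:16–16:47 = 7 h 31 min; less 45 min break → 6 h 46 min
Wed: 11:13–20:48 = 9 h 35 min; less 45 min break → 8 h 50 min
Thu: 05:44–17:31 = 11 h 47 min; less 45 min break → 11 h 2 min
Fri: 05:05–16:58 = 11 h 53 min; less 45 min break → 11 h 8 min
Sat: 05:20–14:58 = 9 h 38 min; less 45 min break → 8 h 53 min
Sun: 06:08–14:57 = 8 h 49 min; less 45 min break → 8 h 4 min
Total worked: 54 h 43 min = 54.72 h.
Threshold 44 h → overtime 10 h 43 min, regular 44 h 0 min.

Regular 44.00 hours, overtime 10.72 hours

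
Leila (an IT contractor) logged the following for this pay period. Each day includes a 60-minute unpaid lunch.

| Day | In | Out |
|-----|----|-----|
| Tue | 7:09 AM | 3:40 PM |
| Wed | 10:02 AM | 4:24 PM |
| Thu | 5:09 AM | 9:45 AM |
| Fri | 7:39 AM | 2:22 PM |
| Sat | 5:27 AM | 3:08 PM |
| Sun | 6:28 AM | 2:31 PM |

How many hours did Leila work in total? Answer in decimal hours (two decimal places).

Tue: 7:09 AM–3:40 PM = 8 h 31 min; less 60 min break → 7 h 31 min
Wed: 10:02 AM–4:24 PM = 6 h 22 min; less 60 min break → 5 h 22 min
Thu: 5:09 AM–9:45 AM = 4 h 36 min; less 60 min break → 3 h 36 min
Fri: 7:39 AM–2:22 PM = 6 h 43 min; less 60 min break → 5 h 43 min
Sat: 5:27 AM–3:08 PM = 9 h 41 min; less 60 min break → 8 h 41 min
Sun: 6:28 AM–2:31 PM = 8 h 3 min; less 60 min break → 7 h 3 min
Total: 7 h 31 min + 5 h 22 min + 3 h 36 min + 5 h 43 min + 8 h 41 min + 7 h 3 min = 37 h 56 min.

37.93 hours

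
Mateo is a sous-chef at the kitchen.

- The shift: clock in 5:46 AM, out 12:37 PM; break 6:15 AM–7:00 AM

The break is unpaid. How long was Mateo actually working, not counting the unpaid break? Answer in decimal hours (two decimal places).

6.10 hours

The shift: 5:46 AM–12:37 PM = 6 h 51 min; less 45 min break → 6 h 6 min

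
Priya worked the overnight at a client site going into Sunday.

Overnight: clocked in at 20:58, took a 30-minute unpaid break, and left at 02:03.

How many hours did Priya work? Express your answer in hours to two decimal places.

4.58 hours

Overnight: 20:58 → midnight = 3 h 2 min; midnight → 02:03 = 2 h 3 min; span 5 h 5 min; less 30 min break → 4 h 35 min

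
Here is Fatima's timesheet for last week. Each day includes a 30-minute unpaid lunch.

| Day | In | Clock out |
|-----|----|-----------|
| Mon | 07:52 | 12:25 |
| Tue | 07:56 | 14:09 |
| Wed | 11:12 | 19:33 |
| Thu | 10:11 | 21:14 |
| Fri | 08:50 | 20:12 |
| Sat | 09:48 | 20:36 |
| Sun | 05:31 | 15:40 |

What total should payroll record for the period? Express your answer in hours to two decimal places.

Mon: 07:52–12:25 = 4 h 33 min; less 30 min break → 4 h 3 min
Tue: 07:56–14:09 = 6 h 13 min; less 30 min break → 5 h 43 min
Wed: 11:12–19:33 = 8 h 21 min; less 30 min break → 7 h 51 min
Thu: 10:11–21:14 = 11 h 3 min; less 30 min break → 10 h 33 min
Fri: 08:50–20:12 = 11 h 22 min; less 30 min break → 10 h 52 min
Sat: 09:48–20:36 = 10 h 48 min; less 30 min break → 10 h 18 min
Sun: 05:31–15:40 = 10 h 9 min; less 30 min break → 9 h 39 min
Total: 4 h 3 min + 5 h 43 min + 7 h 51 min + 10 h 33 min + 10 h 52 min + 10 h 18 min + 9 h 39 min = 58 h 59 min.

58.98 hours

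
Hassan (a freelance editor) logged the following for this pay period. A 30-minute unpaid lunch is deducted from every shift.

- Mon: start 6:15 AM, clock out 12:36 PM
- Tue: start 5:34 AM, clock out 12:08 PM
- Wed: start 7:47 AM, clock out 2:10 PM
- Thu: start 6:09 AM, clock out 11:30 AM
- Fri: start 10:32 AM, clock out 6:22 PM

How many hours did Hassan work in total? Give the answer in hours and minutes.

29 h 59 min

Mon: 6:15 AM–12:36 PM = 6 h 21 min; less 30 min break → 5 h 51 min
Tue: 5:34 AM–12:08 PM = 6 h 34 min; less 30 min break → 6 h 4 min
Wed: 7:47 AM–2:10 PM = 6 h 23 min; less 30 min break → 5 h 53 min
Thu: 6:09 AM–11:30 AM = 5 h 21 min; less 30 min break → 4 h 51 min
Fri: 10:32 AM–6:22 PM = 7 h 50 min; less 30 min break → 7 h 20 min
Total: 5 h 51 min + 6 h 4 min + 5 h 53 min + 4 h 51 min + 7 h 20 min = 29 h 59 min.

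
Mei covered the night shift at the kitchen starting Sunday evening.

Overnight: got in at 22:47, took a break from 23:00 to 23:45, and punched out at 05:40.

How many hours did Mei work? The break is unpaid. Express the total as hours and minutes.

6 h 8 min

Overnight: 22:47 → midnight = 1 h 13 min; midnight → 05:40 = 5 h 40 min; span 6 h 53 min; less 45 min break → 6 h 8 min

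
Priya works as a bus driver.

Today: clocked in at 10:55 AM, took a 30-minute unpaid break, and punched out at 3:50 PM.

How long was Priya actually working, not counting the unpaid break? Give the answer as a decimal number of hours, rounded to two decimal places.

4.42 hours

Today: 10:55 AM–3:50 PM = 4 h 55 min; less 30 min break → 4 h 25 min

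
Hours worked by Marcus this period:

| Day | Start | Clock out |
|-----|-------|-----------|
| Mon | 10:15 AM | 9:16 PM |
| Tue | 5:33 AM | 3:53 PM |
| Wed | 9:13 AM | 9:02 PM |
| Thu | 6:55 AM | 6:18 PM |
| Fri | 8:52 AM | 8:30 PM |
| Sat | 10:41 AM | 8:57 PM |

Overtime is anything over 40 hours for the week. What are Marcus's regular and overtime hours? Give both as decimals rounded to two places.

Mon: 10:15 AM–9:16 PM = 11 h 1 min
Tue: 5:33 AM–3:53 PM = 10 h 20 min
Wed: 9:13 AM–9:02 PM = 11 h 49 min
Thu: 6:55 AM–6:18 PM = 11 h 23 min
Fri: 8:52 AM–8:30 PM = 11 h 38 min
Sat: 10:41 AM–8:57 PM = 10 h 16 min
Total worked: 66 h 27 min = 66.45 h.
Threshold 40 h → overtime 26 h 27 min, regular 40 h 0 min.

Regular 40.00 hours, overtime 26.45 hours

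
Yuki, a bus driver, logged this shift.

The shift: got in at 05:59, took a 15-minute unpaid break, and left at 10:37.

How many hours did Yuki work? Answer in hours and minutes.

4 h 23 min

The shift: 05:59–10:37 = 4 h 38 min; less 15 min break → 4 h 23 min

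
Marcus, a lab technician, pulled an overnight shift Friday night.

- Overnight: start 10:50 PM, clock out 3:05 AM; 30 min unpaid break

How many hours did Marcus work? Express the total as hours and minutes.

Overnight: 10:50 PM → midnight = 1 h 10 min; midnight → 3:05 AM = 3 h 5 min; span 4 h 15 min; less 30 min break → 3 h 45 min

3 h 45 min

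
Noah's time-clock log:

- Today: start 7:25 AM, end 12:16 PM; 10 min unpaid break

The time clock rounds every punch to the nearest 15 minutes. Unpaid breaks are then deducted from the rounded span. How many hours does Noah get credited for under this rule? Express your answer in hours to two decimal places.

Today: in 7:25 AM→7:30 AM, out 12:16 PM→12:15 PM; 4 h 45 min − 10 min = 4 h 35 min

4.58 hours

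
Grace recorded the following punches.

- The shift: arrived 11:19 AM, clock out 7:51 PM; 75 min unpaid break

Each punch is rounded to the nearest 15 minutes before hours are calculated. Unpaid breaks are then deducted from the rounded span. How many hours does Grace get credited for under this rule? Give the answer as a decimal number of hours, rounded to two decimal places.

The shift: in 11:19 AM→11:15 AM, out 7:51 PM→7:45 PM; 8 h 30 min − 75 min = 7 h 15 min

7.25 hours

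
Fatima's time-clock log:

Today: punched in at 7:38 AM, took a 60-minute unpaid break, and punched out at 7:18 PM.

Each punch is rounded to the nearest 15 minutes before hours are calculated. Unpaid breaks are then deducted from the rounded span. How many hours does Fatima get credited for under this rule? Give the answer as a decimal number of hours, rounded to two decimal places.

Today: in 7:38 AM→7:45 AM, out 7:18 PM→7:15 PM; 11 h 30 min − 60 min = 10 h 30 min

10.50 hours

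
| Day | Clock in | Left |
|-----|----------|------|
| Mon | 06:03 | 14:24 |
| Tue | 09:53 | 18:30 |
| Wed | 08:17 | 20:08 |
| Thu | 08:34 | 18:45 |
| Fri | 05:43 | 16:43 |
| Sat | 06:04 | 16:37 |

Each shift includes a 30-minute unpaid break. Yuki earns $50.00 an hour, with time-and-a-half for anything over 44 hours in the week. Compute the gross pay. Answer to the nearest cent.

$3216.25

Mon: 06:03–14:24 = 8 h 21 min; less 30 min break → 7 h 51 min
Tue: 09:53–18:30 = 8 h 37 min; less 30 min break → 8 h 7 min
Wed: 08:17–20:08 = 11 h 51 min; less 30 min break → 11 h 21 min
Thu: 08:34–18:45 = 10 h 11 min; less 30 min break → 9 h 41 min
Fri: 05:43–16:43 = 11 h 0 min; less 30 min break → 10 h 30 min
Sat: 06:04–16:37 = 10 h 33 min; less 30 min break → 10 h 3 min
Total worked: 57 h 33 min = 3453 min.
Regular 44 h 0 min = 2640 min at $50.00/h; overtime 13 h 33 min = 813 min at $75.00/h.
Pay = (2640 × $50.00 + 813 × $75.00) ÷ 60 = $3216.25.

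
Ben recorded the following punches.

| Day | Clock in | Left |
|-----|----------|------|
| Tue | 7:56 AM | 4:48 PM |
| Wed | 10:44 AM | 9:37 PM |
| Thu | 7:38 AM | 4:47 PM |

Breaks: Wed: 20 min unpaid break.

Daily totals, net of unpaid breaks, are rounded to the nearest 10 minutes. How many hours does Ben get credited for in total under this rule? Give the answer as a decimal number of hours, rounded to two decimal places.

Tue: 7:56 AM–4:48 PM = 8 h 52 min → rounds to 8 h 50 min
Wed: 10:44 AM–9:37 PM = 10 h 53 min − 20 min = 10 h 33 min → rounds to 10 h 30 min
Thu: 7:38 AM–4:47 PM = 9 h 9 min → rounds to 9 h 10 min
Total credited: 28 h 30 min.

28.50 hours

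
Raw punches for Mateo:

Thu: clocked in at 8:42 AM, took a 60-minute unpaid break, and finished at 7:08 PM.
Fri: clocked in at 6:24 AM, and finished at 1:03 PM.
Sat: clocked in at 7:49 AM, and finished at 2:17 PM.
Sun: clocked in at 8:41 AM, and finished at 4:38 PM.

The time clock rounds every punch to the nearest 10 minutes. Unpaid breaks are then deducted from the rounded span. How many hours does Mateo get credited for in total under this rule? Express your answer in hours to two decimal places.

30.67 hours

Thu: in 8:42 AM→8:40 AM, out 7:08 PM→7:10 PM; 10 h 30 min − 60 min = 9 h 30 min
Fri: in 6:24 AM→6:20 AM, out 1:03 PM→1:00 PM; 6 h 40 min
Sat: in 7:49 AM→7:50 AM, out 2:17 PM→2:20 PM; 6 h 30 min
Sun: in 8:41 AM→8:40 AM, out 4:38 PM→4:40 PM; 8 h 0 min
Total credited: 30 h 40 min.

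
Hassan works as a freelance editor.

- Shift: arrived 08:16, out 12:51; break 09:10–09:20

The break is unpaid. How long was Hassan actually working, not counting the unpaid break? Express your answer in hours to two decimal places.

4.42 hours

Shift: 08:16–12:51 = 4 h 35 min; less 10 min break → 4 h 25 min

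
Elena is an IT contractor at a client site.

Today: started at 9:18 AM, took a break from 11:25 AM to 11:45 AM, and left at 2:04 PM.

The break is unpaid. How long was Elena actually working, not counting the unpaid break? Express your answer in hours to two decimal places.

4.43 hours

Today: 9:18 AM–2:04 PM = 4 h 46 min; less 20 min break → 4 h 26 min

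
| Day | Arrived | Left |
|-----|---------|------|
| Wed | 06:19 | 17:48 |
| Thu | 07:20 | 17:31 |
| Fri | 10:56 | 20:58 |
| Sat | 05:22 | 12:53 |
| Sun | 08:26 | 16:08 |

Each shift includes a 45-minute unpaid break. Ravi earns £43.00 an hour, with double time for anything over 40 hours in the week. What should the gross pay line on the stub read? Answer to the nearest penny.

Wed: 06:19–17:48 = 11 h 29 min; less 45 min break → 10 h 44 min
Thu: 07:20–17:31 = 10 h 11 min; less 45 min break → 9 h 26 min
Fri: 10:56–20:58 = 10 h 2 min; less 45 min break → 9 h 17 min
Sat: 05:22–12:53 = 7 h 31 min; less 45 min break → 6 h 46 min
Sun: 08:26–16:08 = 7 h 42 min; less 45 min break → 6 h 57 min
Total worked: 43 h 10 min = 2590 min.
Regular 40 h 0 min = 2400 min at £43.00/h; overtime 3 h 10 min = 190 min at £86.00/h.
Pay = (2400 × £43.00 + 190 × £86.00) ÷ 60 = £1992.33.

£1992.33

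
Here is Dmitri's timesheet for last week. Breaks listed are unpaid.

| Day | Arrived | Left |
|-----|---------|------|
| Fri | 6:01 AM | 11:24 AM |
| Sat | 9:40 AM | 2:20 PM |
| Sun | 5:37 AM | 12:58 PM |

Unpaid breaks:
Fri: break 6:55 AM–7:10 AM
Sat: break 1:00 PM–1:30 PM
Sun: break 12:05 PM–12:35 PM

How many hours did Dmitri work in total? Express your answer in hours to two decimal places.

Fri: 6:01 AM–11:24 AM = 5 h 23 min; less 15 min break → 5 h 8 min
Sat: 9:40 AM–2:20 PM = 4 h 40 min; less 30 min break → 4 h 10 min
Sun: 5:37 AM–12:58 PM = 7 h 21 min; less 30 min break → 6 h 51 min
Total: 5 h 8 min + 4 h 10 min + 6 h 51 min = 16 h 9 min.

16.15 hours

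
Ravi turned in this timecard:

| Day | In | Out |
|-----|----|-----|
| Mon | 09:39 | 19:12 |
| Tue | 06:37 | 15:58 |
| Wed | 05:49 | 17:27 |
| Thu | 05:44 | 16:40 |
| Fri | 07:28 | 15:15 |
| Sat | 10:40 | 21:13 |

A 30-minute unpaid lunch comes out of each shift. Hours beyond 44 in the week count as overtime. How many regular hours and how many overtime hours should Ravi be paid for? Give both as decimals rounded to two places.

Regular 44.00 hours, overtime 12.80 hours

Mon: 09:39–19:12 = 9 h 33 min; less 30 min break → 9 h 3 min
Tue: 06:37–15:58 = 9 h 21 min; less 30 min break → 8 h 51 min
Wed: 05:49–17:27 = 11 h 38 min; less 30 min break → 11 h 8 min
Thu: 05:44–16:40 = 10 h 56 min; less 30 min break → 10 h 26 min
Fri: 07:28–15:15 = 7 h 47 min; less 30 min break → 7 h 17 min
Sat: 10:40–21:13 = 10 h 33 min; less 30 min break → 10 h 3 min
Total worked: 56 h 48 min = 56.80 h.
Threshold 44 h → overtime 12 h 48 min, regular 44 h 0 min.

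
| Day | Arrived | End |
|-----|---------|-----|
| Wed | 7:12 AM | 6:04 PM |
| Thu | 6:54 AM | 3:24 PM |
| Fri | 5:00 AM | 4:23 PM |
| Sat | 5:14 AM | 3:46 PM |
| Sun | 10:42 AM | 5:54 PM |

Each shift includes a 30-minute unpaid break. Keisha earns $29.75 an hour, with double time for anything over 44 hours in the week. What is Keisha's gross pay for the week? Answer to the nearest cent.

Wed: 7:12 AM–6:04 PM = 10 h 52 min; less 30 min break → 10 h 22 min
Thu: 6:54 AM–3:24 PM = 8 h 30 min; less 30 min break → 8 h 0 min
Fri: 5:00 AM–4:23 PM = 11 h 23 min; less 30 min break → 10 h 53 min
Sat: 5:14 AM–3:46 PM = 10 h 32 min; less 30 min break → 10 h 2 min
Sun: 10:42 AM–5:54 PM = 7 h 12 min; less 30 min break → 6 h 42 min
Total worked: 45 h 59 min = 2759 min.
Regular 44 h 0 min = 2640 min at $29.75/h; overtime 1 h 59 min = 119 min at $59.50/h.
Pay = (2640 × $29.75 + 119 × $59.50) ÷ 60 = $1427.01.

$1427.01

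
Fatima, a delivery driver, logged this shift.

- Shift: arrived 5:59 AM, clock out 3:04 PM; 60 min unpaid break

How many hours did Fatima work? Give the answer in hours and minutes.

Shift: 5:59 AM–3:04 PM = 9 h 5 min; less 60 min break → 8 h 5 min

8 h 5 min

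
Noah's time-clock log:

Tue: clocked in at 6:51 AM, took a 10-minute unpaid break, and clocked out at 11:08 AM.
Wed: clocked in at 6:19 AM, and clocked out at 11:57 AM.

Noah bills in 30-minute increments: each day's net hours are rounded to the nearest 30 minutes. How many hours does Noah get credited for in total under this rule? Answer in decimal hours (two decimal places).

Tue: 6:51 AM–11:08 AM = 4 h 17 min − 10 min = 4 h 7 min → rounds to 4 h 0 min
Wed: 6:19 AM–11:57 AM = 5 h 38 min → rounds to 5 h 30 min
Total credited: 9 h 30 min.

9.50 hours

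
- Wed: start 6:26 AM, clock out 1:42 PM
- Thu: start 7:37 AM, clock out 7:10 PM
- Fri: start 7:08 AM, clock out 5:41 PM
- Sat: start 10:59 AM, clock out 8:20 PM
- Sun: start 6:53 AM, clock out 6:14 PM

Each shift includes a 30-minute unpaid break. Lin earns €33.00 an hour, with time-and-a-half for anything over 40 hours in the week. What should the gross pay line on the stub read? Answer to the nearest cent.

€1694.55

Wed: 6:26 AM–1:42 PM = 7 h 16 min; less 30 min break → 6 h 46 min
Thu: 7:37 AM–7:10 PM = 11 h 33 min; less 30 min break → 11 h 3 min
Fri: 7:08 AM–5:41 PM = 10 h 33 min; less 30 min break → 10 h 3 min
Sat: 10:59 AM–8:20 PM = 9 h 21 min; less 30 min break → 8 h 51 min
Sun: 6:53 AM–6:14 PM = 11 h 21 min; less 30 min break → 10 h 51 min
Total worked: 47 h 34 min = 2854 min.
Regular 40 h 0 min = 2400 min at €33.00/h; overtime 7 h 34 min = 454 min at €49.50/h.
Pay = (2400 × €33.00 + 454 × €49.50) ÷ 60 = €1694.55.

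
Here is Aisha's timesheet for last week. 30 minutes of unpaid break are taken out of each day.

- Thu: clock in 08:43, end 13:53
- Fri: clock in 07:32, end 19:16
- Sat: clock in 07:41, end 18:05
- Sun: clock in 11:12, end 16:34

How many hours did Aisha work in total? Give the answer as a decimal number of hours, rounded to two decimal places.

Thu: 08:43–13:53 = 5 h 10 min; less 30 min break → 4 h 40 min
Fri: 07:32–19:16 = 11 h 44 min; less 30 min break → 11 h 14 min
Sat: 07:41–18:05 = 10 h 24 min; less 30 min break → 9 h 54 min
Sun: 11:12–16:34 = 5 h 22 min; less 30 min break → 4 h 52 min
Total: 4 h 40 min + 11 h 14 min + 9 h 54 min + 4 h 52 min = 30 h 40 min.

30.67 hours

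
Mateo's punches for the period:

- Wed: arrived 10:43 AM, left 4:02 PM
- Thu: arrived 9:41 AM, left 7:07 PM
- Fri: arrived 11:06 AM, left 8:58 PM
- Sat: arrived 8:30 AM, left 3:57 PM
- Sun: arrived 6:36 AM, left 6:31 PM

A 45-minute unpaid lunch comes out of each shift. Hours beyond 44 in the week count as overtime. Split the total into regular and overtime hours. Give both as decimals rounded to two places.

Wed: 10:43 AM–4:02 PM = 5 h 19 min; less 45 min break → 4 h 34 min
Thu: 9:41 AM–7:07 PM = 9 h 26 min; less 45 min break → 8 h 41 min
Fri: 11:06 AM–8:58 PM = 9 h 52 min; less 45 min break → 9 h 7 min
Sat: 8:30 AM–3:57 PM = 7 h 27 min; less 45 min break → 6 h 42 min
Sun: 6:36 AM–6:31 PM = 11 h 55 min; less 45 min break → 11 h 10 min
Total worked: 40 h 14 min = 40.23 h.
Threshold 44 h → overtime 0 h 0 min, regular 40 h 14 min.

Regular 40.23 hours, overtime 0.00 hours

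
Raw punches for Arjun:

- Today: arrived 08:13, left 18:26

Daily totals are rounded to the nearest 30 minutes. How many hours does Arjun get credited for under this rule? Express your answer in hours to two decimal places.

10.00 hours

Today: 08:13–18:26 = 10 h 13 min → rounds to 10 h 0 min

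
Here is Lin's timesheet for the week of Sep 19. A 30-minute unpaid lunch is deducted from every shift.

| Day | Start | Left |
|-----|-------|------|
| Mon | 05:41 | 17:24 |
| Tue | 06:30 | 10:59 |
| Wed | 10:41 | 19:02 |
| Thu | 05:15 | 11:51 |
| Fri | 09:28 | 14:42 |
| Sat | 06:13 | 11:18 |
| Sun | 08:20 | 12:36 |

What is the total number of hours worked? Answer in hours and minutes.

Mon: 05:41–17:24 = 11 h 43 min; less 30 min break → 11 h 13 min
Tue: 06:30–10:59 = 4 h 29 min; less 30 min break → 3 h 59 min
Wed: 10:41–19:02 = 8 h 21 min; less 30 min break → 7 h 51 min
Thu: 05:15–11:51 = 6 h 36 min; less 30 min break → 6 h 6 min
Fri: 09:28–14:42 = 5 h 14 min; less 30 min break → 4 h 44 min
Sat: 06:13–11:18 = 5 h 5 min; less 30 min break → 4 h 35 min
Sun: 08:20–12:36 = 4 h 16 min; less 30 min break → 3 h 46 min
Total: 11 h 13 min + 3 h 59 min + 7 h 51 min + 6 h 6 min + 4 h 44 min + 4 h 35 min + 3 h 46 min = 42 h 14 min.

42 h 14 min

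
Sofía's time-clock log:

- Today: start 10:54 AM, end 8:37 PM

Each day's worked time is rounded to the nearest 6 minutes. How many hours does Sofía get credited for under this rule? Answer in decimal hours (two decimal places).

Today: 10:54 AM–8:37 PM = 9 h 43 min → rounds to 9 h 42 min

9.70 hours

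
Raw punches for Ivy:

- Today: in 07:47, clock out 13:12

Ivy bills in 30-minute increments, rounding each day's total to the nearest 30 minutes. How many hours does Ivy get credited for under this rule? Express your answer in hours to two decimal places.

Today: 07:47–13:12 = 5 h 25 min → rounds to 5 h 30 min

5.50 hours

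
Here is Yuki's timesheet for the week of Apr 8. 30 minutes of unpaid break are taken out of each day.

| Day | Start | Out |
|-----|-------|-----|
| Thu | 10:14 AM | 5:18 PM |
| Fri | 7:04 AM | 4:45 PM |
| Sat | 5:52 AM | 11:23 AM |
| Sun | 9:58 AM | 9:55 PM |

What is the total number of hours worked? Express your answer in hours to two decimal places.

Thu: 10:14 AM–5:18 PM = 7 h 4 min; less 30 min break → 6 h 34 min
Fri: 7:04 AM–4:45 PM = 9 h 41 min; less 30 min break → 9 h 11 min
Sat: 5:52 AM–11:23 AM = 5 h 31 min; less 30 min break → 5 h 1 min
Sun: 9:58 AM–9:55 PM = 11 h 57 min; less 30 min break → 11 h 27 min
Total: 6 h 34 min + 9 h 11 min + 5 h 1 min + 11 h 27 min = 32 h 13 min.

32.22 hours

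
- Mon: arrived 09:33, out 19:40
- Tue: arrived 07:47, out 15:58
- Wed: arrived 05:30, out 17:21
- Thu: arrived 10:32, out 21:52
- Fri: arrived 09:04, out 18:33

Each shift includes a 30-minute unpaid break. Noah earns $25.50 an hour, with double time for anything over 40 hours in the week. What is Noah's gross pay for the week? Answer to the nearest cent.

$1451.80

Mon: 09:33–19:40 = 10 h 7 min; less 30 min break → 9 h 37 min
Tue: 07:47–15:58 = 8 h 11 min; less 30 min break → 7 h 41 min
Wed: 05:30–17:21 = 11 h 51 min; less 30 min break → 11 h 21 min
Thu: 10:32–21:52 = 11 h 20 min; less 30 min break → 10 h 50 min
Fri: 09:04–18:33 = 9 h 29 min; less 30 min break → 8 h 59 min
Total worked: 48 h 28 min = 2908 min.
Regular 40 h 0 min = 2400 min at $25.50/h; overtime 8 h 28 min = 508 min at $51.00/h.
Pay = (2400 × $25.50 + 508 × $51.00) ÷ 60 = $1451.80.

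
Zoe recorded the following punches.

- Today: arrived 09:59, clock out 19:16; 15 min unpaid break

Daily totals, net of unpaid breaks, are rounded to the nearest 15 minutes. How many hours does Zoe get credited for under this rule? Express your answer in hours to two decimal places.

9.00 hours

Today: 09:59–19:16 = 9 h 17 min − 15 min = 9 h 2 min → rounds to 9 h 0 min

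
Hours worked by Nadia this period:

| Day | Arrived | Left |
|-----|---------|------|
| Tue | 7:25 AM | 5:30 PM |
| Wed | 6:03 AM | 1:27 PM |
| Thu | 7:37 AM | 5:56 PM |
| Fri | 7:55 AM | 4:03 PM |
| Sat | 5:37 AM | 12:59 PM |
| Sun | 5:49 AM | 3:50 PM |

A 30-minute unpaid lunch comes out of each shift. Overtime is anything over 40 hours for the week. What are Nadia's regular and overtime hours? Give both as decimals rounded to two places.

Tue: 7:25 AM–5:30 PM = 10 h 5 min; less 30 min break → 9 h 35 min
Wed: 6:03 AM–1:27 PM = 7 h 24 min; less 30 min break → 6 h 54 min
Thu: 7:37 AM–5:56 PM = 10 h 19 min; less 30 min break → 9 h 49 min
Fri: 7:55 AM–4:03 PM = 8 h 8 min; less 30 min break → 7 h 38 min
Sat: 5:37 AM–12:59 PM = 7 h 22 min; less 30 min break → 6 h 52 min
Sun: 5:49 AM–3:50 PM = 10 h 1 min; less 30 min break → 9 h 31 min
Total worked: 50 h 19 min = 50.32 h.
Threshold 40 h → overtime 10 h 19 min, regular 40 h 0 min.

Regular 40.00 hours, overtime 10.32 hours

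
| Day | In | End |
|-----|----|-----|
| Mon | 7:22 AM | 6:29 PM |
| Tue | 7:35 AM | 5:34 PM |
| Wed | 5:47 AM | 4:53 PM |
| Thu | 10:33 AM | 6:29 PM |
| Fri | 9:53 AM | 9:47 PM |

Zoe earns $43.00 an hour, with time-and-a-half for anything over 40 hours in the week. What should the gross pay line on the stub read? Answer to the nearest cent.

Mon: 7:22 AM–6:29 PM = 11 h 7 min
Tue: 7:35 AM–5:34 PM = 9 h 59 min
Wed: 5:47 AM–4:53 PM = 11 h 6 min
Thu: 10:33 AM–6:29 PM = 7 h 56 min
Fri: 9:53 AM–9:47 PM = 11 h 54 min
Total worked: 52 h 2 min = 3122 min.
Regular 40 h 0 min = 2400 min at $43.00/h; overtime 12 h 2 min = 722 min at $64.50/h.
Pay = (2400 × $43.00 + 722 × $64.50) ÷ 60 = $2496.15.

$2496.15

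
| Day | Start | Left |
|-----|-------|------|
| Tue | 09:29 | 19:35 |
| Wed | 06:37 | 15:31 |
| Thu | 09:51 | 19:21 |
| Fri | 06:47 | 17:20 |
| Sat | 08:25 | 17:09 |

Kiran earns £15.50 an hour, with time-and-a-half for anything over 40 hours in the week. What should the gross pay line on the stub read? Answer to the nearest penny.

£800.96

Tue: 09:29–19:35 = 10 h 6 min
Wed: 06:37–15:31 = 8 h 54 min
Thu: 09:51–19:21 = 9 h 30 min
Fri: 06:47–17:20 = 10 h 33 min
Sat: 08:25–17:09 = 8 h 44 min
Total worked: 47 h 47 min = 2867 min.
Regular 40 h 0 min = 2400 min at £15.50/h; overtime 7 h 47 min = 467 min at £23.25/h.
Pay = (2400 × £15.50 + 467 × £23.25) ÷ 60 = £800.96.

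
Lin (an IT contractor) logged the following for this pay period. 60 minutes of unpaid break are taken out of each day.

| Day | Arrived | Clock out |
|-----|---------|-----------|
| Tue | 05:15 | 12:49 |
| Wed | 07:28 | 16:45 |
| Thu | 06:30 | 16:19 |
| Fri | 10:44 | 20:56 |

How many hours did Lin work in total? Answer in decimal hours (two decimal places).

32.87 hours

Tue: 05:15–12:49 = 7 h 34 min; less 60 min break → 6 h 34 min
Wed: 07:28–16:45 = 9 h 17 min; less 60 min break → 8 h 17 min
Thu: 06:30–16:19 = 9 h 49 min; less 60 min break → 8 h 49 min
Fri: 10:44–20:56 = 10 h 12 min; less 60 min break → 9 h 12 min
Total: 6 h 34 min + 8 h 17 min + 8 h 49 min + 9 h 12 min = 32 h 52 min.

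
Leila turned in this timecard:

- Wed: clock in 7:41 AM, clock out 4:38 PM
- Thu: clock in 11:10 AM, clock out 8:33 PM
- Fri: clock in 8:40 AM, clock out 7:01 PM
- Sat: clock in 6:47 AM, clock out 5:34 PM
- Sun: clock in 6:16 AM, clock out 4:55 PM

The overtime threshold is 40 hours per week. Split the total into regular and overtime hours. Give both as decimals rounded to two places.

Regular 40.00 hours, overtime 10.12 hours

Wed: 7:41 AM–4:38 PM = 8 h 57 min
Thu: 11:10 AM–8:33 PM = 9 h 23 min
Fri: 8:40 AM–7:01 PM = 10 h 21 min
Sat: 6:47 AM–5:34 PM = 10 h 47 min
Sun: 6:16 AM–4:55 PM = 10 h 39 min
Total worked: 50 h 7 min = 50.12 h.
Threshold 40 h → overtime 10 h 7 min, regular 40 h 0 min.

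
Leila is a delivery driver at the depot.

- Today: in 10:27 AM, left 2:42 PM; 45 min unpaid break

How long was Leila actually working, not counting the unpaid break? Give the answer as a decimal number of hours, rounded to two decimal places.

Today: 10:27 AM–2:42 PM = 4 h 15 min; less 45 min break → 3 h 30 min

3.50 hours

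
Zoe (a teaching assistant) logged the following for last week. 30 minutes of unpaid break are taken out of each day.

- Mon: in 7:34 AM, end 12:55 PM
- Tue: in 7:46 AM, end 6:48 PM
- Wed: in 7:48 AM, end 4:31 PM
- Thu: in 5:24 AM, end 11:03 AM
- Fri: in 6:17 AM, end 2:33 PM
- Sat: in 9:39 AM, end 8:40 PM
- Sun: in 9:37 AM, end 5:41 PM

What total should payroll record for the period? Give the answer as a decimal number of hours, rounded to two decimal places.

54.60 hours

Mon: 7:34 AM–12:55 PM = 5 h 21 min; less 30 min break → 4 h 51 min
Tue: 7:46 AM–6:48 PM = 11 h 2 min; less 30 min break → 10 h 32 min
Wed: 7:48 AM–4:31 PM = 8 h 43 min; less 30 min break → 8 h 13 min
Thu: 5:24 AM–11:03 AM = 5 h 39 min; less 30 min break → 5 h 9 min
Fri: 6:17 AM–2:33 PM = 8 h 16 min; less 30 min break → 7 h 46 min
Sat: 9:39 AM–8:40 PM = 11 h 1 min; less 30 min break → 10 h 31 min
Sun: 9:37 AM–5:41 PM = 8 h 4 min; less 30 min break → 7 h 34 min
Total: 4 h 51 min + 10 h 32 min + 8 h 13 min + 5 h 9 min + 7 h 46 min + 10 h 31 min + 7 h 34 min = 54 h 36 min.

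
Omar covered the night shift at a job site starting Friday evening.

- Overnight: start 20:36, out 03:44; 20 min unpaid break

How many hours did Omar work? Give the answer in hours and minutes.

6 h 48 min

Overnight: 20:36 → midnight = 3 h 24 min; midnight → 03:44 = 3 h 44 min; span 7 h 8 min; less 20 min break → 6 h 48 min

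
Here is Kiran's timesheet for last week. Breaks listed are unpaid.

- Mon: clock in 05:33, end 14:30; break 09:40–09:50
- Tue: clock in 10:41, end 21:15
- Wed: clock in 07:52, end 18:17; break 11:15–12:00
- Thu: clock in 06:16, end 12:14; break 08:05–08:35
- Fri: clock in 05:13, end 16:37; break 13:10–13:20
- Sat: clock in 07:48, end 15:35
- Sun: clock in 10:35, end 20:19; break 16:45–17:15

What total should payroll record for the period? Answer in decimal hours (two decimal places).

Mon: 05:33–14:30 = 8 h 57 min; less 10 min break → 8 h 47 min
Tue: 10:41–21:15 = 10 h 34 min
Wed: 07:52–18:17 = 10 h 25 min; less 45 min break → 9 h 40 min
Thu: 06:16–12:14 = 5 h 58 min; less 30 min break → 5 h 28 min
Fri: 05:13–16:37 = 11 h 24 min; less 10 min break → 11 h 14 min
Sat: 07:48–15:35 = 7 h 47 min
Sun: 10:35–20:19 = 9 h 44 min; less 30 min break → 9 h 14 min
Total: 8 h 47 min + 10 h 34 min + 9 h 40 min + 5 h 28 min + 11 h 14 min + 7 h 47 min + 9 h 14 min = 62 h 44 min.

62.73 hours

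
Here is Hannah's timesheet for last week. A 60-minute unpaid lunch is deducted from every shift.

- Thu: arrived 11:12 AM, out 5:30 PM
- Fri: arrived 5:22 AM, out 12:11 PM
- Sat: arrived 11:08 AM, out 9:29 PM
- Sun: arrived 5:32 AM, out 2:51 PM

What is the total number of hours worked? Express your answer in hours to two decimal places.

28.78 hours

Thu: 11:12 AM–5:30 PM = 6 h 18 min; less 60 min break → 5 h 18 min
Fri: 5:22 AM–12:11 PM = 6 h 49 min; less 60 min break → 5 h 49 min
Sat: 11:08 AM–9:29 PM = 10 h 21 min; less 60 min break → 9 h 21 min
Sun: 5:32 AM–2:51 PM = 9 h 19 min; less 60 min break → 8 h 19 min
Total: 5 h 18 min + 5 h 49 min + 9 h 21 min + 8 h 19 min = 28 h 47 min.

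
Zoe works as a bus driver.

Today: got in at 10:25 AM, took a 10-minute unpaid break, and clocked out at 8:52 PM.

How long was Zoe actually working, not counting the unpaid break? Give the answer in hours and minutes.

Today: 10:25 AM–8:52 PM = 10 h 27 min; less 10 min break → 10 h 17 min

10 h 17 min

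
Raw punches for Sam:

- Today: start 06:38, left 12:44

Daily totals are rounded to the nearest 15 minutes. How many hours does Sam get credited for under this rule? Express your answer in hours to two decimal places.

Today: 06:38–12:44 = 6 h 6 min → rounds to 6 h 0 min

6.00 hours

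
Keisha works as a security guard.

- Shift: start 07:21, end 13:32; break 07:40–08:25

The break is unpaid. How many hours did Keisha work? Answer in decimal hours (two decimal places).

5.43 hours

Shift: 07:21–13:32 = 6 h 11 min; less 45 min break → 5 h 26 min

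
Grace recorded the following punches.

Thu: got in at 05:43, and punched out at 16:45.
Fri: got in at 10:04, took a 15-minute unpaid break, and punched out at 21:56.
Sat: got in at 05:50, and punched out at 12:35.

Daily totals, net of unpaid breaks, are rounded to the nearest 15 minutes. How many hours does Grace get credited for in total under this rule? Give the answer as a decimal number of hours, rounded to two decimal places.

29.25 hours

Thu: 05:43–16:45 = 11 h 2 min → rounds to 11 h 0 min
Fri: 10:04–21:56 = 11 h 52 min − 15 min = 11 h 37 min → rounds to 11 h 30 min
Sat: 05:50–12:35 = 6 h 45 min → rounds to 6 h 45 min
Total credited: 29 h 15 min.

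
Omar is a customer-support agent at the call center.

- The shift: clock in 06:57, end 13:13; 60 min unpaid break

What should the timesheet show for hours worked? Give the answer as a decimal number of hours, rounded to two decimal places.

The shift: 06:57–13:13 = 6 h 16 min; less 60 min break → 5 h 16 min

5.27 hours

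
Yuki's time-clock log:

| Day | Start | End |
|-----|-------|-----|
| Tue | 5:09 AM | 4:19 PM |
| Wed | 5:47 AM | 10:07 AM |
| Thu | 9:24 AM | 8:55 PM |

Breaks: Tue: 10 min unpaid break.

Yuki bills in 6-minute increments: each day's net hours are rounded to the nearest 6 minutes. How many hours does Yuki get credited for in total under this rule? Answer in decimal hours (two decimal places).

26.80 hours

Tue: 5:09 AM–4:19 PM = 11 h 10 min − 10 min = 11 h 0 min → rounds to 11 h 0 min
Wed: 5:47 AM–10:07 AM = 4 h 20 min → rounds to 4 h 18 min
Thu: 9:24 AM–8:55 PM = 11 h 31 min → rounds to 11 h 30 min
Total credited: 26 h 48 min.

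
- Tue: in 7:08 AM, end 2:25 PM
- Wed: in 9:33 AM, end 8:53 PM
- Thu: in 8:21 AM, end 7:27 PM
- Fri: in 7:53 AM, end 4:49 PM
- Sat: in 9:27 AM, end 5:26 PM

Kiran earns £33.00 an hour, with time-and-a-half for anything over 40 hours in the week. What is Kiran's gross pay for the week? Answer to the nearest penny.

£1648.35

Tue: 7:08 AM–2:25 PM = 7 h 17 min
Wed: 9:33 AM–8:53 PM = 11 h 20 min
Thu: 8:21 AM–7:27 PM = 11 h 6 min
Fri: 7:53 AM–4:49 PM = 8 h 56 min
Sat: 9:27 AM–5:26 PM = 7 h 59 min
Total worked: 46 h 38 min = 2798 min.
Regular 40 h 0 min = 2400 min at £33.00/h; overtime 6 h 38 min = 398 min at £49.50/h.
Pay = (2400 × £33.00 + 398 × £49.50) ÷ 60 = £1648.35.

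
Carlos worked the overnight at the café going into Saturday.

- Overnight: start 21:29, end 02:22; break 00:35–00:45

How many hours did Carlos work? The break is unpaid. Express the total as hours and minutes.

4 h 43 min

Overnight: 21:29 → midnight = 2 h 31 min; midnight → 02:22 = 2 h 22 min; span 4 h 53 min; less 10 min break → 4 h 43 min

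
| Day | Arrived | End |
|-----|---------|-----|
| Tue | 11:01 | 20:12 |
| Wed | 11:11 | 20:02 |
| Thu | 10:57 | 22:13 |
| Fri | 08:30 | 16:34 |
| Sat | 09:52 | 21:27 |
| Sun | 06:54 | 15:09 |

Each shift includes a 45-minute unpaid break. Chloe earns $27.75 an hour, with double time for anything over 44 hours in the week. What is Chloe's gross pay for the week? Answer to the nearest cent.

$1703.85

Tue: 11:01–20:12 = 9 h 11 min; less 45 min break → 8 h 26 min
Wed: 11:11–20:02 = 8 h 51 min; less 45 min break → 8 h 6 min
Thu: 10:57–22:13 = 11 h 16 min; less 45 min break → 10 h 31 min
Fri: 08:30–16:34 = 8 h 4 min; less 45 min break → 7 h 19 min
Sat: 09:52–21:27 = 11 h 35 min; less 45 min break → 10 h 50 min
Sun: 06:54–15:09 = 8 h 15 min; less 45 min break → 7 h 30 min
Total worked: 52 h 42 min = 3162 min.
Regular 44 h 0 min = 2640 min at $27.75/h; overtime 8 h 42 min = 522 min at $55.50/h.
Pay = (2640 × $27.75 + 522 × $55.50) ÷ 60 = $1703.85.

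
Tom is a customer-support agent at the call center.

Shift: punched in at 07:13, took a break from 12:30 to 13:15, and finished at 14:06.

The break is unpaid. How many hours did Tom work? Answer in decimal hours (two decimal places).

6.13 hours

Shift: 07:13–14:06 = 6 h 53 min; less 45 min break → 6 h 8 min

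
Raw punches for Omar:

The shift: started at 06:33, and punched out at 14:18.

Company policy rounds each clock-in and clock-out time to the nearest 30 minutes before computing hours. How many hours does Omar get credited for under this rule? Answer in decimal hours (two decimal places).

8.00 hours

The shift: in 06:33→06:30, out 14:18→14:30; 8 h 0 min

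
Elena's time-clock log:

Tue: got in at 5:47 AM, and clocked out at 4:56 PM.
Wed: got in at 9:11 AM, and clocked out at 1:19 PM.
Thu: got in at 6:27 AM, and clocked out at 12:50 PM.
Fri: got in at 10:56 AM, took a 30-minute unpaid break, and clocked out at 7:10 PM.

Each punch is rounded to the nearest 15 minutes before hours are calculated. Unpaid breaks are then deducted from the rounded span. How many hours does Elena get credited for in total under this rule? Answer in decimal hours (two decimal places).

29.25 hours

Tue: in 5:47 AM→5:45 AM, out 4:56 PM→5:00 PM; 11 h 15 min
Wed: in 9:11 AM→9:15 AM, out 1:19 PM→1:15 PM; 4 h 0 min
Thu: in 6:27 AM→6:30 AM, out 12:50 PM→12:45 PM; 6 h 15 min
Fri: in 10:56 AM→11:00 AM, out 7:10 PM→7:15 PM; 8 h 15 min − 30 min = 7 h 45 min
Total credited: 29 h 15 min.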